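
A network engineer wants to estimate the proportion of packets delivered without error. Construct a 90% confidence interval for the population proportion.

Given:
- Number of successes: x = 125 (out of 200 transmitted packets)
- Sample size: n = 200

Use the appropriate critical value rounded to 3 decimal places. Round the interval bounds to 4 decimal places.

Sample proportion: p̂ = 125/200 = 0.625000

Check conditions for normal approximation:
  np̂ = 125 ≥ 10 ✓
  n(1-p̂) = 75 ≥ 10 ✓

The sample is large enough, so use a z-interval (normal approximation) for the proportion.

For 90% confidence, z* = 1.645 (from standard normal table)

Standard error: SE = √(p̂(1-p̂)/n) = √(0.625000×0.375000/200) = 0.03423266

Margin of error: E = z* × SE = 1.645 × 0.03423266 = 0.056313

Z-interval: p̂ ± E = 0.625000 ± 0.056313 = (0.568687, 0.681313)

Rounded to 4 decimal places:

(0.5687, 0.6813)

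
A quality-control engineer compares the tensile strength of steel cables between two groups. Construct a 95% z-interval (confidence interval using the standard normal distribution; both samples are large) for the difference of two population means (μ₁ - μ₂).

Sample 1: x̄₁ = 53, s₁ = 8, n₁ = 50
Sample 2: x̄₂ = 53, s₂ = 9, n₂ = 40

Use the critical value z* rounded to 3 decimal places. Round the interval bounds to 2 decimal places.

Both samples are large (n₁ = 50 ≥ 30, n₂ = 40 ≥ 30), so a z-interval for the difference of means applies.

Point estimate: x̄₁ - x̄₂ = 53 - 53 = 0

Standard error: SE = √(s₁²/n₁ + s₂²/n₂)
= √(8²/50 + 9²/40)
= √(1.280000 + 2.025000)
= 1.817966

For 95% confidence, z* = 1.96 (from standard normal table)
Margin of error: E = z* × SE = 1.96 × 1.817966 = 3.5632

Z-interval: (x̄₁ - x̄₂) ± E = 0 ± 3.5632 = (-3.5632, 3.5632)

Rounded to 2 decimal places:

(-3.56, 3.56)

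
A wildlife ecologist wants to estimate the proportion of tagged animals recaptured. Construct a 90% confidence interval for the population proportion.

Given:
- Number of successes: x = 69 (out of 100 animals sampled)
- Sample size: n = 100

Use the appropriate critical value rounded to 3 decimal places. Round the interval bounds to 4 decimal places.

Sample proportion: p̂ = 69/100 = 0.690000

Check conditions for normal approximation:
  np̂ = 69 ≥ 10 ✓
  n(1-p̂) = 31 ≥ 10 ✓

The sample is large enough, so use a z-interval (normal approximation) for the proportion.

For 90% confidence, z* = 1.645 (from standard normal table)

Standard error: SE = √(p̂(1-p̂)/n) = √(0.690000×0.310000/100) = 0.04624932

Margin of error: E = z* × SE = 1.645 × 0.04624932 = 0.076080

Z-interval: p̂ ± E = 0.690000 ± 0.076080 = (0.613920, 0.766080)

Rounded to 4 decimal places:

(0.6139, 0.7661)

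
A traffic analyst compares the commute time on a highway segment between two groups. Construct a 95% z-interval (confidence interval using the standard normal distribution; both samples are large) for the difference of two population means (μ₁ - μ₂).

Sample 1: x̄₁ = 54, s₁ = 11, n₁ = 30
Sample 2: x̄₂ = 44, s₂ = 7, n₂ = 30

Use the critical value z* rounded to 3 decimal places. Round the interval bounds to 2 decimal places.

Both samples are large (n₁ = 30 ≥ 30, n₂ = 30 ≥ 30), so a z-interval for the difference of means applies.

Point estimate: x̄₁ - x̄₂ = 54 - 44 = 10

Standard error: SE = √(s₁²/n₁ + s₂²/n₂)
= √(11²/30 + 7²/30)
= √(4.033333 + 1.633333)
= 2.380476

For 95% confidence, z* = 1.96 (from standard normal table)
Margin of error: E = z* × SE = 1.96 × 2.380476 = 4.6657

Z-interval: (x̄₁ - x̄₂) ± E = 10 ± 4.6657 = (5.3343, 14.6657)

Rounded to 2 decimal places:

(5.33, 14.67)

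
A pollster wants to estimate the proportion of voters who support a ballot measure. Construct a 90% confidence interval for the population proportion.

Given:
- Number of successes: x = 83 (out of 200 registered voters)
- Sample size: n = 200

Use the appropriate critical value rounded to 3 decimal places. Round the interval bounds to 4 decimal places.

Sample proportion: p̂ = 83/200 = 0.415000

Check conditions for normal approximation:
  np̂ = 83 ≥ 10 ✓
  n(1-p̂) = 117 ≥ 10 ✓

The sample is large enough, so use a z-interval (normal approximation) for the proportion.

For 90% confidence, z* = 1.645 (from standard normal table)

Standard error: SE = √(p̂(1-p̂)/n) = √(0.415000×0.585000/200) = 0.03484071

Margin of error: E = z* × SE = 1.645 × 0.03484071 = 0.057313

Z-interval: p̂ ± E = 0.415000 ± 0.057313 = (0.357687, 0.472313)

Rounded to 4 decimal places:

(0.3577, 0.4723)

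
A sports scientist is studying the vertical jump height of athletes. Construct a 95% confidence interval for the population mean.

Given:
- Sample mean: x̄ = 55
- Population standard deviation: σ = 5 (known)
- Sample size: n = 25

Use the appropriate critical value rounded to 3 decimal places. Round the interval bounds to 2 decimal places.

The population standard deviation σ is known, so use a z-interval (standard normal critical value).

For 95% confidence, z* = 1.96 (from standard normal table)

Standard error: SE = σ/√n = 5/√25 = 1.000000

Margin of error: E = z* × SE = 1.96 × 1.000000 = 1.9600

Z-interval: x̄ ± E = 55 ± 1.9600 = (53.0400, 56.9600)

Rounded to 2 decimal places:

(53.04, 56.96)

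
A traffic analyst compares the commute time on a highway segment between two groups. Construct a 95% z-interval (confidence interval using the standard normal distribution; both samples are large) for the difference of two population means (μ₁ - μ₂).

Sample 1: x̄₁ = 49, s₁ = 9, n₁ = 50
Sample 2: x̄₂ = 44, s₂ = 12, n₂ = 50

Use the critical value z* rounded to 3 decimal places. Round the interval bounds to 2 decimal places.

Both samples are large (n₁ = 50 ≥ 30, n₂ = 50 ≥ 30), so a z-interval for the difference of means applies.

Point estimate: x̄₁ - x̄₂ = 49 - 44 = 5

Standard error: SE = √(s₁²/n₁ + s₂²/n₂)
= √(9²/50 + 12²/50)
= √(1.620000 + 2.880000)
= 2.121320

For 95% confidence, z* = 1.96 (from standard normal table)
Margin of error: E = z* × SE = 1.96 × 2.121320 = 4.1578

Z-interval: (x̄₁ - x̄₂) ± E = 5 ± 4.1578 = (0.8422, 9.1578)

Rounded to 2 decimal places:

(0.84, 9.16)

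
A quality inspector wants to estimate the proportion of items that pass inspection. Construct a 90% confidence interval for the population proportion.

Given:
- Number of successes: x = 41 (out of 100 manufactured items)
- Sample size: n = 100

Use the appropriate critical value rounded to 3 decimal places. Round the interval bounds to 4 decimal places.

Sample proportion: p̂ = 41/100 = 0.410000

Check conditions for normal approximation:
  np̂ = 41 ≥ 10 ✓
  n(1-p̂) = 59 ≥ 10 ✓

The sample is large enough, so use a z-interval (normal approximation) for the proportion.

For 90% confidence, z* = 1.645 (from standard normal table)

Standard error: SE = √(p̂(1-p̂)/n) = √(0.410000×0.590000/100) = 0.04918333

Margin of error: E = z* × SE = 1.645 × 0.04918333 = 0.080907

Z-interval: p̂ ± E = 0.410000 ± 0.080907 = (0.329093, 0.490907)

Rounded to 4 decimal places:

(0.3291, 0.4909)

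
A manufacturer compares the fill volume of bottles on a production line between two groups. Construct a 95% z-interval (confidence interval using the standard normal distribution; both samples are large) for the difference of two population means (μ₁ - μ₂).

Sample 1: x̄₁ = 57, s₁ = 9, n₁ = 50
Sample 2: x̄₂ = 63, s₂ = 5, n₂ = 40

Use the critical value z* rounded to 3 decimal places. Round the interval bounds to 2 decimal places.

Both samples are large (n₁ = 50 ≥ 30, n₂ = 40 ≥ 30), so a z-interval for the difference of means applies.

Point estimate: x̄₁ - x̄₂ = 57 - 63 = -6

Standard error: SE = √(s₁²/n₁ + s₂²/n₂)
= √(9²/50 + 5²/40)
= √(1.620000 + 0.625000)
= 1.498332

For 95% confidence, z* = 1.96 (from standard normal table)
Margin of error: E = z* × SE = 1.96 × 1.498332 = 2.9367

Z-interval: (x̄₁ - x̄₂) ± E = -6 ± 2.9367 = (-8.9367, -3.0633)

Rounded to 2 decimal places:

(-8.94, -3.06)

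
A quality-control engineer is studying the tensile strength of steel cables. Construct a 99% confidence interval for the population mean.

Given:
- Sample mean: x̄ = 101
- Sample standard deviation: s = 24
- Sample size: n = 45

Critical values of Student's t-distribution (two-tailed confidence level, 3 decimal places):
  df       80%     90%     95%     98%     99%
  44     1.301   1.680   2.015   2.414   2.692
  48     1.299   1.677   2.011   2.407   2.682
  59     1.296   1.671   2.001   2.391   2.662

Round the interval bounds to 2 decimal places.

The population standard deviation σ is unknown (only the sample standard deviation s is given), so use a t-interval with df = n - 1 = 45 - 1 = 44.

For 99% confidence with df = 44, t* = 2.692 (from t-table)

Standard error: SE = s/√n = 24/√45 = 3.577709

Margin of error: E = t* × SE = 2.692 × 3.577709 = 9.6312

T-interval: x̄ ± E = 101 ± 9.6312 = (91.3688, 110.6312)

Rounded to 2 decimal places:

(91.37, 110.63)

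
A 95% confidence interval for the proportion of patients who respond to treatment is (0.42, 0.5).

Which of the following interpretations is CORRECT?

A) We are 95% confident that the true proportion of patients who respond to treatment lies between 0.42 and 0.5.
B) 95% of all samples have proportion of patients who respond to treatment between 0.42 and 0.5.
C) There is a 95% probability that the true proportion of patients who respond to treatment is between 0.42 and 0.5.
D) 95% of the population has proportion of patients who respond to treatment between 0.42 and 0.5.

A confidence interval represents our confidence in the procedure, not a probability statement about the parameter.

Key concept: If we repeated this sampling process many times and computed a 95% CI each time, about 95% of those intervals would contain the true population parameter.

For this specific interval (0.42, 0.5):
- Midpoint (point estimate): 0.46
- Margin of error: 0.04

The correct interpretation is the one stating confidence that the true parameter lies in the interval — option A.

A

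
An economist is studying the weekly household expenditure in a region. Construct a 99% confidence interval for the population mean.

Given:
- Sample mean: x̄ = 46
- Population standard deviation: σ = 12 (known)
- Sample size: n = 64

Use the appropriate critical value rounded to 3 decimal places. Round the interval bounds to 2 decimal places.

The population standard deviation σ is known, so use a z-interval (standard normal critical value).

For 99% confidence, z* = 2.576 (from standard normal table)

Standard error: SE = σ/√n = 12/√64 = 1.500000

Margin of error: E = z* × SE = 2.576 × 1.500000 = 3.8640

Z-interval: x̄ ± E = 46 ± 3.8640 = (42.1360, 49.8640)

Rounded to 2 decimal places:

(42.14, 49.86)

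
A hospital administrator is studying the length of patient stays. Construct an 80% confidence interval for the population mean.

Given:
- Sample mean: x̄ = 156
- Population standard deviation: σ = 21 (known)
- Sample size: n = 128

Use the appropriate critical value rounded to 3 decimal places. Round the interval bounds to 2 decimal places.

The population standard deviation σ is known, so use a z-interval (standard normal critical value).

For 80% confidence, z* = 1.282 (from standard normal table)

Standard error: SE = σ/√n = 21/√128 = 1.856155

Margin of error: E = z* × SE = 1.282 × 1.856155 = 2.3796

Z-interval: x̄ ± E = 156 ± 2.3796 = (153.6204, 158.3796)

Rounded to 2 decimal places:

(153.62, 158.38)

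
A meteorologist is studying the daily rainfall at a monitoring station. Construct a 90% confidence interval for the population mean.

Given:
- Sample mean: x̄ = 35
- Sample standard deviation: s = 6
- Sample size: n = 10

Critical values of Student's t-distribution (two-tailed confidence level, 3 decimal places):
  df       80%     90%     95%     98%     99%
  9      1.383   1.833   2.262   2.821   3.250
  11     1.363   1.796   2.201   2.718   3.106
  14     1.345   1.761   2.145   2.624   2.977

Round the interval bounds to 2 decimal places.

The population standard deviation σ is unknown (only the sample standard deviation s is given), so use a t-interval with df = n - 1 = 10 - 1 = 9.

For 90% confidence with df = 9, t* = 1.833 (from t-table)

Standard error: SE = s/√n = 6/√10 = 1.897367

Margin of error: E = t* × SE = 1.833 × 1.897367 = 3.4779

T-interval: x̄ ± E = 35 ± 3.4779 = (31.5221, 38.4779)

Rounded to 2 decimal places:

(31.52, 38.48)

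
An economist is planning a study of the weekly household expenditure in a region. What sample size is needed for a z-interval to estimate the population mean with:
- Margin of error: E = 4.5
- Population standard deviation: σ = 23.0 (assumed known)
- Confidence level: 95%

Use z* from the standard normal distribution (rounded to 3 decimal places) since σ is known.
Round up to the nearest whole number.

Using z* since population σ is known (z-interval formula).

For 95% confidence, z* = 1.96 (from standard normal table)

Sample size formula for z-interval: n = (z*σ/E)²

n = (1.96 × 23.0 / 4.5)²
  = (10.017778)²
  = 100.3559

Round up to the nearest whole number: n = 101

101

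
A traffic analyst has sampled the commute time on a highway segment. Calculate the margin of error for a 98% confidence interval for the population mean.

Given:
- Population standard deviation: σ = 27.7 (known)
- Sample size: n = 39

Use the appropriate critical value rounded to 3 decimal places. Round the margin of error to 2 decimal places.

The population standard deviation σ is known, so use the z-interval margin of error formula.

For 98% confidence, z* = 2.326 (from standard normal table)

Margin of error formula for z-interval: E = z* × σ/√n

E = 2.326 × 27.7/√39
  = 2.326 × 4.435550
  = 10.3171

Rounded to 2 decimal places:

10.32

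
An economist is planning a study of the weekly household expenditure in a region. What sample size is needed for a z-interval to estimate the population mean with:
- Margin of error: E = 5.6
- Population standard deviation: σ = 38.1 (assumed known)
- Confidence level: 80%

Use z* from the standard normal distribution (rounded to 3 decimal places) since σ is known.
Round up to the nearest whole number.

Using z* since population σ is known (z-interval formula).

For 80% confidence, z* = 1.282 (from standard normal table)

Sample size formula for z-interval: n = (z*σ/E)²

n = (1.282 × 38.1 / 5.6)²
  = (8.722179)²
  = 76.0764

Round up to the nearest whole number: n = 77

77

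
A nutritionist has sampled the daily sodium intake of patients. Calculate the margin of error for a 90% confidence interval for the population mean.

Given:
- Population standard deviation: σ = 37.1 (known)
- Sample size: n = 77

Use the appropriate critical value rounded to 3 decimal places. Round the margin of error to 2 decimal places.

The population standard deviation σ is known, so use the z-interval margin of error formula.

For 90% confidence, z* = 1.645 (from standard normal table)

Margin of error formula for z-interval: E = z* × σ/√n

E = 1.645 × 37.1/√77
  = 1.645 × 4.2279374
  = 6.95496

Rounded to 2 decimal places:

6.95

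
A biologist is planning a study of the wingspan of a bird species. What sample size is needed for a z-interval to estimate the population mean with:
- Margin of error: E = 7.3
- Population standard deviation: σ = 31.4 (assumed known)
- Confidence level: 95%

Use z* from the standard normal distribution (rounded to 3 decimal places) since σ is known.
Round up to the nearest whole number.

Using z* since population σ is known (z-interval formula).

For 95% confidence, z* = 1.96 (from standard normal table)

Sample size formula for z-interval: n = (z*σ/E)²

n = (1.96 × 31.4 / 7.3)²
  = (8.430685)²
  = 71.0764

Round up to the nearest whole number: n = 72

72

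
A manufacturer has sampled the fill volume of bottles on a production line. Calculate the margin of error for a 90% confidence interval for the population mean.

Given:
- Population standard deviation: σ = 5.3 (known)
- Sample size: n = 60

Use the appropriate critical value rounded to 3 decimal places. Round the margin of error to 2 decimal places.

The population standard deviation σ is known, so use the z-interval margin of error formula.

For 90% confidence, z* = 1.645 (from standard normal table)

Margin of error formula for z-interval: E = z* × σ/√n

E = 1.645 × 5.3/√60
  = 1.645 × 0.684227
  = 1.1256

Rounded to 2 decimal places:

1.13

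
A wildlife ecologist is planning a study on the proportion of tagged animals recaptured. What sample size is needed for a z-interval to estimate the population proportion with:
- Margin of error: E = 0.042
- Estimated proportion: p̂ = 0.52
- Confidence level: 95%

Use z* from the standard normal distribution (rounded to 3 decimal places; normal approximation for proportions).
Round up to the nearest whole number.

Using z* for proportion z-interval (normal approximation).

For 95% confidence, z* = 1.96 (from standard normal table)

Sample size formula for proportion z-interval: n = z*²p̂(1-p̂)/E²

n = 1.96² × 0.52 × 0.48 / 0.042²
  = 3.8416 × 0.2496 / 0.001764
  = 543.5733

Round up to the nearest whole number: n = 544

544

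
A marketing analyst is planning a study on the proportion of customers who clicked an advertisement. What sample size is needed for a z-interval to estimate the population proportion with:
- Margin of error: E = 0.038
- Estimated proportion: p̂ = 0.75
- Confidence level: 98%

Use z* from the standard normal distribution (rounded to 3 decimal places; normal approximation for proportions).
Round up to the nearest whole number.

Using z* for proportion z-interval (normal approximation).

For 98% confidence, z* = 2.326 (from standard normal table)

Sample size formula for proportion z-interval: n = z*²p̂(1-p̂)/E²

n = 2.326² × 0.75 × 0.25 / 0.038²
  = 5.410276 × 0.1875 / 0.001444
  = 702.5116

Round up to the nearest whole number: n = 703

703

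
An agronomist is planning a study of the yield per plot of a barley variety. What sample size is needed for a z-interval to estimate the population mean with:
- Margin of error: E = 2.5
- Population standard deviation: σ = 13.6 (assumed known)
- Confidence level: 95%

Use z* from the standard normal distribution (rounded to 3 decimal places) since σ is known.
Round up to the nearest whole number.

Using z* since population σ is known (z-interval formula).

For 95% confidence, z* = 1.96 (from standard normal table)

Sample size formula for z-interval: n = (z*σ/E)²

n = (1.96 × 13.6 / 2.5)²
  = (10.662400)²
  = 113.6868

Round up to the nearest whole number: n = 114

114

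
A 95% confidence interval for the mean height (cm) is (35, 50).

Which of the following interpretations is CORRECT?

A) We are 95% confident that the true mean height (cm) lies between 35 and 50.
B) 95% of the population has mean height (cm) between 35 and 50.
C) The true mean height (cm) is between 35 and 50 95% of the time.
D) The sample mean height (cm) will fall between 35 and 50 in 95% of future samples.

A confidence interval represents our confidence in the procedure, not a probability statement about the parameter.

Key concept: If we repeated this sampling process many times and computed a 95% CI each time, about 95% of those intervals would contain the true population parameter.

For this specific interval (35, 50):
- Midpoint (point estimate): 42.5
- Margin of error: 7.5

The correct interpretation is the one stating confidence that the true parameter lies in the interval — option A.

A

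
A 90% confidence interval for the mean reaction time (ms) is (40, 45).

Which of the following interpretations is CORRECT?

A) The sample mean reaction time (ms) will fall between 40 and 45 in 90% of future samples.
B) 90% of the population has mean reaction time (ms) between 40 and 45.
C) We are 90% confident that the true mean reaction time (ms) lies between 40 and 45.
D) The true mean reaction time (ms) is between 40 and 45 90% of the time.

A confidence interval represents our confidence in the procedure, not a probability statement about the parameter.

Key concept: If we repeated this sampling process many times and computed a 90% CI each time, about 90% of those intervals would contain the true population parameter.

For this specific interval (40, 45):
- Midpoint (point estimate): 42.5
- Margin of error: 2.5

The correct interpretation is the one stating confidence that the true parameter lies in the interval — option C.

C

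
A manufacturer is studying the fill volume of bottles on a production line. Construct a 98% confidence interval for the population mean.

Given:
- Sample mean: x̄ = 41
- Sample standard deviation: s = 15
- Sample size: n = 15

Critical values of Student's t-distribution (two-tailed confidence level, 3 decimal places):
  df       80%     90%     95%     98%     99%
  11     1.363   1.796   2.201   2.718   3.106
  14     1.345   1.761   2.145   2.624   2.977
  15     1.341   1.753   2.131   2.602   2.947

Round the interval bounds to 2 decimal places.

The population standard deviation σ is unknown (only the sample standard deviation s is given), so use a t-interval with df = n - 1 = 15 - 1 = 14.

For 98% confidence with df = 14, t* = 2.624 (from t-table)

Standard error: SE = s/√n = 15/√15 = 3.872983

Margin of error: E = t* × SE = 2.624 × 3.872983 = 10.1627

T-interval: x̄ ± E = 41 ± 10.1627 = (30.8373, 51.1627)

Rounded to 2 decimal places:

(30.84, 51.16)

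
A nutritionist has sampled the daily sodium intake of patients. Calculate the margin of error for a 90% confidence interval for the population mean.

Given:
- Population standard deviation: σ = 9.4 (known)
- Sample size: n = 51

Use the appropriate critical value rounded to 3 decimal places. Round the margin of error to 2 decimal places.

The population standard deviation σ is known, so use the z-interval margin of error formula.

For 90% confidence, z* = 1.645 (from standard normal table)

Margin of error formula for z-interval: E = z* × σ/√n

E = 1.645 × 9.4/√51
  = 1.645 × 1.316263
  = 2.1653

Rounded to 2 decimal places:

2.17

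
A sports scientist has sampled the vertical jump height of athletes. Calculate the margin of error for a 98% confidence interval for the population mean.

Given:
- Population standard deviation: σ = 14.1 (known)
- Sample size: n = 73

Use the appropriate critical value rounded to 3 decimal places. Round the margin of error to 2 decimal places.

The population standard deviation σ is known, so use the z-interval margin of error formula.

For 98% confidence, z* = 2.326 (from standard normal table)

Margin of error formula for z-interval: E = z* × σ/√n

E = 2.326 × 14.1/√73
  = 2.326 × 1.650280
  = 3.8386

Rounded to 2 decimal places:

3.84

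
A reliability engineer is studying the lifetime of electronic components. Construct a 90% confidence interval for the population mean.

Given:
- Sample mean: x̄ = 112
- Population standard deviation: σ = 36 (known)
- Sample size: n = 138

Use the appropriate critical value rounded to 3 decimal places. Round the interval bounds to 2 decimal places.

The population standard deviation σ is known, so use a z-interval (standard normal critical value).

For 90% confidence, z* = 1.645 (from standard normal table)

Standard error: SE = σ/√n = 36/√138 = 3.064524

Margin of error: E = z* × SE = 1.645 × 3.064524 = 5.0411

Z-interval: x̄ ± E = 112 ± 5.0411 = (106.9589, 117.0411)

Rounded to 2 decimal places:

(106.96, 117.04)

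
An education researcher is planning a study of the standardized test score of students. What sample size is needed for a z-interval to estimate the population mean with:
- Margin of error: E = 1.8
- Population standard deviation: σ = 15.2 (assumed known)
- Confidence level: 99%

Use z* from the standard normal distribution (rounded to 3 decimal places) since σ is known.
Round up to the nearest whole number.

Using z* since population σ is known (z-interval formula).

For 99% confidence, z* = 2.576 (from standard normal table)

Sample size formula for z-interval: n = (z*σ/E)²

n = (2.576 × 15.2 / 1.8)²
  = (21.752889)²
  = 473.1882

Round up to the nearest whole number: n = 474

474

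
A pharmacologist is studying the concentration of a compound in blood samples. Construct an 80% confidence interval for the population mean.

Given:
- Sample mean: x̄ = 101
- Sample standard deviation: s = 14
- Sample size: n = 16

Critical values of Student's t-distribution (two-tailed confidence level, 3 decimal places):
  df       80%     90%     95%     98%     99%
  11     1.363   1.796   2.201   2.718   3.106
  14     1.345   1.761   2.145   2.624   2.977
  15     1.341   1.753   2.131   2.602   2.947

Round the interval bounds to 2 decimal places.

The population standard deviation σ is unknown (only the sample standard deviation s is given), so use a t-interval with df = n - 1 = 16 - 1 = 15.

For 80% confidence with df = 15, t* = 1.341 (from t-table)

Standard error: SE = s/√n = 14/√16 = 3.500000

Margin of error: E = t* × SE = 1.341 × 3.500000 = 4.6935

T-interval: x̄ ± E = 101 ± 4.6935 = (96.3065, 105.6935)

Rounded to 2 decimal places:

(96.31, 105.69)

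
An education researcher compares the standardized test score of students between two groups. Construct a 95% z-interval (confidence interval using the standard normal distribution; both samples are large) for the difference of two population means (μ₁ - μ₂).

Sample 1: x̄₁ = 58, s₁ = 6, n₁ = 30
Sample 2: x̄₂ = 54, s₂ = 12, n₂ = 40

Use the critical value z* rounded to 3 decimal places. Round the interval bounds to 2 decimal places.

Both samples are large (n₁ = 30 ≥ 30, n₂ = 40 ≥ 30), so a z-interval for the difference of means applies.

Point estimate: x̄₁ - x̄₂ = 58 - 54 = 4

Standard error: SE = √(s₁²/n₁ + s₂²/n₂)
= √(6²/30 + 12²/40)
= √(1.200000 + 3.600000)
= 2.190890

For 95% confidence, z* = 1.96 (from standard normal table)
Margin of error: E = z* × SE = 1.96 × 2.190890 = 4.2941

Z-interval: (x̄₁ - x̄₂) ± E = 4 ± 4.2941 = (-0.2941, 8.2941)

Rounded to 2 decimal places:

(-0.29, 8.29)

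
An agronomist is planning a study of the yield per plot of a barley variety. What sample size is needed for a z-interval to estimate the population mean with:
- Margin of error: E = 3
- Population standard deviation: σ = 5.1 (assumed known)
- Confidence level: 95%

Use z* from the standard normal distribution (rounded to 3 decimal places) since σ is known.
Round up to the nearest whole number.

Using z* since population σ is known (z-interval formula).

For 95% confidence, z* = 1.96 (from standard normal table)

Sample size formula for z-interval: n = (z*σ/E)²

n = (1.96 × 5.1 / 3)²
  = (3.332000)²
  = 11.1022

Round up to the nearest whole number: n = 12

12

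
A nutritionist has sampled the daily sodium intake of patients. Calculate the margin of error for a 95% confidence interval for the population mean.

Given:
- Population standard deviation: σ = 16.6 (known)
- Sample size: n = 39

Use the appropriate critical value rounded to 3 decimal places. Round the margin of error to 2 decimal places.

The population standard deviation σ is known, so use the z-interval margin of error formula.

For 95% confidence, z* = 1.96 (from standard normal table)

Margin of error formula for z-interval: E = z* × σ/√n

E = 1.96 × 16.6/√39
  = 1.96 × 2.658127
  = 5.2099

Rounded to 2 decimal places:

5.21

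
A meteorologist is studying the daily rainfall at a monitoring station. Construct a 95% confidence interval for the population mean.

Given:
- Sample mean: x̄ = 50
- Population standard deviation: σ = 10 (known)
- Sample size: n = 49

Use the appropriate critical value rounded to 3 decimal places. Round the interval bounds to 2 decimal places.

The population standard deviation σ is known, so use a z-interval (standard normal critical value).

For 95% confidence, z* = 1.96 (from standard normal table)

Standard error: SE = σ/√n = 10/√49 = 1.428571

Margin of error: E = z* × SE = 1.96 × 1.428571 = 2.8000

Z-interval: x̄ ± E = 50 ± 2.8000 = (47.2000, 52.8000)

Rounded to 2 decimal places:

(47.20, 52.80)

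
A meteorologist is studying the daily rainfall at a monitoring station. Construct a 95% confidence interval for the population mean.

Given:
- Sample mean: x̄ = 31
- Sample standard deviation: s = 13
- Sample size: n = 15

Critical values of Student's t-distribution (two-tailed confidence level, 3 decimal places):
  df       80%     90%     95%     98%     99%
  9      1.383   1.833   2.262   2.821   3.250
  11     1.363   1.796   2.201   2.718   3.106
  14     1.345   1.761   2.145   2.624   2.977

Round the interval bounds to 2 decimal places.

The population standard deviation σ is unknown (only the sample standard deviation s is given), so use a t-interval with df = n - 1 = 15 - 1 = 14.

For 95% confidence with df = 14, t* = 2.145 (from t-table)

Standard error: SE = s/√n = 13/√15 = 3.356586

Margin of error: E = t* × SE = 2.145 × 3.356586 = 7.1999

T-interval: x̄ ± E = 31 ± 7.1999 = (23.8001, 38.1999)

Rounded to 2 decimal places:

(23.80, 38.20)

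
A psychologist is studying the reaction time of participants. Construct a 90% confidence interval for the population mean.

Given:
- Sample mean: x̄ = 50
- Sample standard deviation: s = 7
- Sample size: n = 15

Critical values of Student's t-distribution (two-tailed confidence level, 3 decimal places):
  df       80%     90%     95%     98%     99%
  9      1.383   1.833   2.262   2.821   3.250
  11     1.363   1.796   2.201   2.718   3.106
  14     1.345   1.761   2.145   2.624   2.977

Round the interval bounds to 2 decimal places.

The population standard deviation σ is unknown (only the sample standard deviation s is given), so use a t-interval with df = n - 1 = 15 - 1 = 14.

For 90% confidence with df = 14, t* = 1.761 (from t-table)

Standard error: SE = s/√n = 7/√15 = 1.807392

Margin of error: E = t* × SE = 1.761 × 1.807392 = 3.1828

T-interval: x̄ ± E = 50 ± 3.1828 = (46.8172, 53.1828)

Rounded to 2 decimal places:

(46.82, 53.18)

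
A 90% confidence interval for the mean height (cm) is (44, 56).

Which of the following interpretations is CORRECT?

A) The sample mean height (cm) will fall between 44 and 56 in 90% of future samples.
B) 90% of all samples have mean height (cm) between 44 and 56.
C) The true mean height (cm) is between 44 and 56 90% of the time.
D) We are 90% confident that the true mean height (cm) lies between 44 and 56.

A confidence interval represents our confidence in the procedure, not a probability statement about the parameter.

Key concept: If we repeated this sampling process many times and computed a 90% CI each time, about 90% of those intervals would contain the true population parameter.

For this specific interval (44, 56):
- Midpoint (point estimate): 50
- Margin of error: 6

The correct interpretation is the one stating confidence that the true parameter lies in the interval — option D.

D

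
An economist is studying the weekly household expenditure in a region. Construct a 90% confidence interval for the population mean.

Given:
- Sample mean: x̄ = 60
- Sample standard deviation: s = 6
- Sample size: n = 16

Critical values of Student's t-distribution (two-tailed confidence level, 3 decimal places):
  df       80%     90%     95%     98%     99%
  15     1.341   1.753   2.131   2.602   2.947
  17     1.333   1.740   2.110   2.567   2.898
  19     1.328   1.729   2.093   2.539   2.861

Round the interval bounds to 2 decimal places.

The population standard deviation σ is unknown (only the sample standard deviation s is given), so use a t-interval with df = n - 1 = 16 - 1 = 15.

For 90% confidence with df = 15, t* = 1.753 (from t-table)

Standard error: SE = s/√n = 6/√16 = 1.500000

Margin of error: E = t* × SE = 1.753 × 1.500000 = 2.6295

T-interval: x̄ ± E = 60 ± 2.6295 = (57.3705, 62.6295)

Rounded to 2 decimal places:

(57.37, 62.63)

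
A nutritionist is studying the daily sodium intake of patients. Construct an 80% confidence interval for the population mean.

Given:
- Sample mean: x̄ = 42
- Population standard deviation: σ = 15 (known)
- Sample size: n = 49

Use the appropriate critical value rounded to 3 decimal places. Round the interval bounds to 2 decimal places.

The population standard deviation σ is known, so use a z-interval (standard normal critical value).

For 80% confidence, z* = 1.282 (from standard normal table)

Standard error: SE = σ/√n = 15/√49 = 2.142857

Margin of error: E = z* × SE = 1.282 × 2.142857 = 2.7471

Z-interval: x̄ ± E = 42 ± 2.7471 = (39.2529, 44.7471)

Rounded to 2 decimal places:

(39.25, 44.75)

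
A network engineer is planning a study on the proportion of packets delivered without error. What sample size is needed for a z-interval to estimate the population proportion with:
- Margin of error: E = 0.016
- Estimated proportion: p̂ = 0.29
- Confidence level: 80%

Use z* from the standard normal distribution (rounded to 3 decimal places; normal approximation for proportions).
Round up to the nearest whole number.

Using z* for proportion z-interval (normal approximation).

For 80% confidence, z* = 1.282 (from standard normal table)

Sample size formula for proportion z-interval: n = z*²p̂(1-p̂)/E²

n = 1.282² × 0.29 × 0.71 / 0.016²
  = 1.643524 × 0.2059 / 0.000256
  = 1321.8812

Round up to the nearest whole number: n = 1322

1322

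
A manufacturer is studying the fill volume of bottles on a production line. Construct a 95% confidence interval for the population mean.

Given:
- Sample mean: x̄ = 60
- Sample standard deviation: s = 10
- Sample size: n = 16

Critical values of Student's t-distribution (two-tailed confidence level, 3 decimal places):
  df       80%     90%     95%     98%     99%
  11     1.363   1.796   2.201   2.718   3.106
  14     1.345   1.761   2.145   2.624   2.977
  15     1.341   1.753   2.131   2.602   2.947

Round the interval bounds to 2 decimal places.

The population standard deviation σ is unknown (only the sample standard deviation s is given), so use a t-interval with df = n - 1 = 16 - 1 = 15.

For 95% confidence with df = 15, t* = 2.131 (from t-table)

Standard error: SE = s/√n = 10/√16 = 2.500000

Margin of error: E = t* × SE = 2.131 × 2.500000 = 5.3275

T-interval: x̄ ± E = 60 ± 5.3275 = (54.6725, 65.3275)

Rounded to 2 decimal places:

(54.67, 65.33)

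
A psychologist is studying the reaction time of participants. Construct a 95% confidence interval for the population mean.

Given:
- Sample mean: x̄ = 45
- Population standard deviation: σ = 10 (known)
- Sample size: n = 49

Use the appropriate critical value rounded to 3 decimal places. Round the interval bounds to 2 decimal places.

The population standard deviation σ is known, so use a z-interval (standard normal critical value).

For 95% confidence, z* = 1.96 (from standard normal table)

Standard error: SE = σ/√n = 10/√49 = 1.428571

Margin of error: E = z* × SE = 1.96 × 1.428571 = 2.8000

Z-interval: x̄ ± E = 45 ± 2.8000 = (42.2000, 47.8000)

Rounded to 2 decimal places:

(42.20, 47.80)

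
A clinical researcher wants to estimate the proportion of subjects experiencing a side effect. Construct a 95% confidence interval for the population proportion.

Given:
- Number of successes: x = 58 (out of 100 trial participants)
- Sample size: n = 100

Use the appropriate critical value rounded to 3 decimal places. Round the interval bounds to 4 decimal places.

Sample proportion: p̂ = 58/100 = 0.580000

Check conditions for normal approximation:
  np̂ = 58 ≥ 10 ✓
  n(1-p̂) = 42 ≥ 10 ✓

The sample is large enough, so use a z-interval (normal approximation) for the proportion.

For 95% confidence, z* = 1.96 (from standard normal table)

Standard error: SE = √(p̂(1-p̂)/n) = √(0.580000×0.420000/100) = 0.04935585

Margin of error: E = z* × SE = 1.96 × 0.04935585 = 0.096737

Z-interval: p̂ ± E = 0.580000 ± 0.096737 = (0.483263, 0.676737)

Rounded to 4 decimal places:

(0.4833, 0.6767)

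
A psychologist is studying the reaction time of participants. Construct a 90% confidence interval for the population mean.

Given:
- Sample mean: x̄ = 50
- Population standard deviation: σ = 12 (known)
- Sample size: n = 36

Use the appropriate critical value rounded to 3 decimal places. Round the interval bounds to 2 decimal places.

The population standard deviation σ is known, so use a z-interval (standard normal critical value).

For 90% confidence, z* = 1.645 (from standard normal table)

Standard error: SE = σ/√n = 12/√36 = 2.000000

Margin of error: E = z* × SE = 1.645 × 2.000000 = 3.2900

Z-interval: x̄ ± E = 50 ± 3.2900 = (46.7100, 53.2900)

Rounded to 2 decimal places:

(46.71, 53.29)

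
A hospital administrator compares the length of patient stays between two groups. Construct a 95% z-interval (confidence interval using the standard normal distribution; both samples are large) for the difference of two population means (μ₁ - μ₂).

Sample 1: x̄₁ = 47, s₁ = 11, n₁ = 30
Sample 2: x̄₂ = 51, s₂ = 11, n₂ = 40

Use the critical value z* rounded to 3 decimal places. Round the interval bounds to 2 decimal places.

Both samples are large (n₁ = 30 ≥ 30, n₂ = 40 ≥ 30), so a z-interval for the difference of means applies.

Point estimate: x̄₁ - x̄₂ = 47 - 51 = -4

Standard error: SE = √(s₁²/n₁ + s₂²/n₂)
= √(11²/30 + 11²/40)
= √(4.033333 + 3.025000)
= 2.656752

For 95% confidence, z* = 1.96 (from standard normal table)
Margin of error: E = z* × SE = 1.96 × 2.656752 = 5.2072

Z-interval: (x̄₁ - x̄₂) ± E = -4 ± 5.2072 = (-9.2072, 1.2072)

Rounded to 2 decimal places:

(-9.21, 1.21)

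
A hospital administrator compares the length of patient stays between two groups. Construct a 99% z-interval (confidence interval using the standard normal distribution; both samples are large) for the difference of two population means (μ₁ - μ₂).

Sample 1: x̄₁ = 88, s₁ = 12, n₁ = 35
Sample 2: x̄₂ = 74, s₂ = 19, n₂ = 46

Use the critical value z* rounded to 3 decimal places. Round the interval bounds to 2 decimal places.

Both samples are large (n₁ = 35 ≥ 30, n₂ = 46 ≥ 30), so a z-interval for the difference of means applies.

Point estimate: x̄₁ - x̄₂ = 88 - 74 = 14

Standard error: SE = √(s₁²/n₁ + s₂²/n₂)
= √(12²/35 + 19²/46)
= √(4.114286 + 7.847826)
= 3.458629

For 99% confidence, z* = 2.576 (from standard normal table)
Margin of error: E = z* × SE = 2.576 × 3.458629 = 8.9094

Z-interval: (x̄₁ - x̄₂) ± E = 14 ± 8.9094 = (5.0906, 22.9094)

Rounded to 2 decimal places:

(5.09, 22.91)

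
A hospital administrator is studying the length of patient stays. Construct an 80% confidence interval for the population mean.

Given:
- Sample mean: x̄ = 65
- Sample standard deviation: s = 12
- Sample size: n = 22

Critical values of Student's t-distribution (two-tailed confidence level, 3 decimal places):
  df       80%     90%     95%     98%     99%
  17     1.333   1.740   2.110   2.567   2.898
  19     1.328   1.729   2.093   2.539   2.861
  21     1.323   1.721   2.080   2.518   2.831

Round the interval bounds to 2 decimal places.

The population standard deviation σ is unknown (only the sample standard deviation s is given), so use a t-interval with df = n - 1 = 22 - 1 = 21.

For 80% confidence with df = 21, t* = 1.323 (from t-table)

Standard error: SE = s/√n = 12/√22 = 2.558409

Margin of error: E = t* × SE = 1.323 × 2.558409 = 3.3848

T-interval: x̄ ± E = 65 ± 3.3848 = (61.6152, 68.3848)

Rounded to 2 decimal places:

(61.62, 68.38)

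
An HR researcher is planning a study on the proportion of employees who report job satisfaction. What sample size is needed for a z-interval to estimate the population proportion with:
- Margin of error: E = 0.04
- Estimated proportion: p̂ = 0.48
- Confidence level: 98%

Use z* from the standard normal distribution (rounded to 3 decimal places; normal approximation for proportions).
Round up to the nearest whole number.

Using z* for proportion z-interval (normal approximation).

For 98% confidence, z* = 2.326 (from standard normal table)

Sample size formula for proportion z-interval: n = z*²p̂(1-p̂)/E²

n = 2.326² × 0.48 × 0.52 / 0.04²
  = 5.410276 × 0.2496 / 0.0016
  = 844.0031

Round up to the nearest whole number: n = 845

845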